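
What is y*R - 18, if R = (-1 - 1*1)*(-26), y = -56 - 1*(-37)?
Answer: -1006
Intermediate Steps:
y = -19 (y = -56 + 37 = -19)
R = 52 (R = (-1 - 1)*(-26) = -2*(-26) = 52)
y*R - 18 = -19*52 - 18 = -988 - 18 = -1006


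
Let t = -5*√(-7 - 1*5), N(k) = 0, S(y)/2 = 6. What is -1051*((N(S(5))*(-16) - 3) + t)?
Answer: 3153 + 10510*I*√3 ≈ 3153.0 + 18204.0*I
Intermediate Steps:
S(y) = 12 (S(y) = 2*6 = 12)
t = -10*I*√3 (t = -5*√(-7 - 5) = -10*I*√3 ≈ -17.32*I)
-1051*((N(S(5))*(-16) - 3) + t) = -1051*((0*(-16) - 3) - 10*I*√3) = -1051*((0 - 3) - 10*I*√3) = -1051*(-3 - 10*I*√3) = 3153 + 10510*I*√3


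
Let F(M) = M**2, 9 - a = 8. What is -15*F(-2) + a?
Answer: -59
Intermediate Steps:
a = 1 (a = 9 - 1*8 = 9 - 8 = 1)
-15*F(-2) + a = -15*(-2)**2 + 1 = -15*4 + 1 = -60 + 1 = -59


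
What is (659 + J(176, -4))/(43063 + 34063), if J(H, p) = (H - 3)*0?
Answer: 659/77126 ≈ 0.0085445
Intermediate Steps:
J(H, p) = 0 (J(H, p) = (-3 + H)*0 = 0)
(659 + J(176, -4))/(43063 + 34063) = (659 + 0)/(43063 + 34063) = 659/77126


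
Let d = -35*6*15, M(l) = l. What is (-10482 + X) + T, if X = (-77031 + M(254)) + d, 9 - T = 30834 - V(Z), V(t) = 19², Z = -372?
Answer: -120873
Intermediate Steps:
V(t) = 361
T = -30464 (T = 9 - (30834 - 1*361) = 9 - (30834 - 361) = 9 - 1*30473 = 9 - 30473 = -30464)
d = -3150 (d = -210*15 = -3150)
X = -79927 (X = (-77031 + 254) - 3150 = -76777 - 3150 = -79927)
(-10482 + X) + T = (-10482 - 79927) - 30464 = -90409 - 30464 = -120873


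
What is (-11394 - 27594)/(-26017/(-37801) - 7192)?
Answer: 491261796/90612925 ≈ 5.4215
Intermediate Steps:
(-11394 - 27594)/(-26017/(-37801) - 7192) = -38988/(-26017*(-1/37801) - 7192) = -38988/(26017/37801 - 7192) = -38988/(-271838775/37801) = -38988*(-37801/271838775) = 491261796/90612925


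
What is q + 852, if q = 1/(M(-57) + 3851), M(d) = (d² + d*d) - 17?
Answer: 8802865/10332 ≈ 852.00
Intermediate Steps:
M(d) = -17 + 2*d² (M(d) = (d² + d²) - 17 = 2*d² - 17 = -17 + 2*d²)
q = 1/10332 (q = 1/((-17 + 2*(-57)²) + 3851) = 1/((-17 + 2*3249) + 3851) = 1/((-17 + 6498) + 3851) = 1/(6481 + 3851) = 1/10332 ≈ 9.6787e-5)
q + 852 = 1/10332 + 852 = 8802865/10332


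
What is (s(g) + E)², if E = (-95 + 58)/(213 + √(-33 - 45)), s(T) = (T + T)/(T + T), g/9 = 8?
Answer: 470365858/688476603 + 308876*I*√78/229492201 ≈ 0.6832 + 0.011887*I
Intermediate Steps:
g = 72 (g = 9*8 = 72)
s(T) = 1 (s(T) = (2*T)/((2*T)) = (2*T)*(1/(2*T)) = 1)
E = -37/(213 + I*√78) (E = -37/(213 + √(-78)) = -37/(213 + I*√78) ≈ -0.17341 + 0.0071902*I)
(s(g) + E)² = (1 + (-2627/15149 + 37*I*√78/45447))² = (12522/15149 + 37*I*√78/45447)²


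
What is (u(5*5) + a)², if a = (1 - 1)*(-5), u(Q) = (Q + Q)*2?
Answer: 10000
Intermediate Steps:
u(Q) = 4*Q (u(Q) = (2*Q)*2 = 4*Q)
a = 0 (a = 0*(-5) = 0)
(u(5*5) + a)² = (4*(5*5) + 0)² = (4*25 + 0)² = (100 + 0)² = 100² = 10000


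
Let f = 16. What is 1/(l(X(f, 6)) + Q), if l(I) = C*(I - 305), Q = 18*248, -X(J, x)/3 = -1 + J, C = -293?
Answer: 1/107014 ≈ 9.3446e-6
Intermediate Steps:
X(J, x) = 3 - 3*J (X(J, x) = -3*(-1 + J) = 3 - 3*J)
Q = 4464
l(I) = 89365 - 293*I (l(I) = -293*(I - 305) = -293*(-305 + I) = 89365 - 293*I)
1/(l(X(f, 6)) + Q) = 1/((89365 - 293*(3 - 3*16)) + 4464) = 1/((89365 - 293*(3 - 48)) + 4464) = 1/((89365 - 293*(-45)) + 4464) = 1/((89365 + 13185) + 4464) = 1/(102550 + 4464) = 1/107014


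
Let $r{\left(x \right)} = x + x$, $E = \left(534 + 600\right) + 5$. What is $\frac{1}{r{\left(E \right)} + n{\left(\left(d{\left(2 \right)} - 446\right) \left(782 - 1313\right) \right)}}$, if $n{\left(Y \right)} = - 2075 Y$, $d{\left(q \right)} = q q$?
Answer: $- \frac{1}{487004372} \approx -2.0534 \cdot 10^{-9}$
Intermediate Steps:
$d{\left(q \right)} = q^{2}$
$E = 1139$ ($E = 1134 + 5 = 1139$)
$r{\left(x \right)} = 2 x$
$\frac{1}{r{\left(E \right)} + n{\left(\left(d{\left(2 \right)} - 446\right) \left(782 - 1313\right) \right)}} = \frac{1}{2 \cdot 1139 - 2075 \left(2^{2} - 446\right) \left(782 - 1313\right)} = \frac{1}{2278 - 2075 \left(4 - 446\right) \left(-531\right)} = \frac{1}{2278 - 2075 \left(\left(-442\right) \left(-531\right)\right)} = \frac{1}{2278 - 487006650} = \frac{1}{-487004372} = - \frac{1}{487004372}$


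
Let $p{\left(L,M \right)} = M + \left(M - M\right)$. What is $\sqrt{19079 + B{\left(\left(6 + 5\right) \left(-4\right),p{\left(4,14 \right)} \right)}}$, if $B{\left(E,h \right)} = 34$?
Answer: $\sqrt{19113} \approx 138.25$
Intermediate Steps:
$p{\left(L,M \right)} = M$ ($p{\left(L,M \right)} = M + 0 = M$)
$\sqrt{19079 + B{\left(\left(6 + 5\right) \left(-4\right),p{\left(4,14 \right)} \right)}} = \sqrt{19079 + 34} = \sqrt{19113}$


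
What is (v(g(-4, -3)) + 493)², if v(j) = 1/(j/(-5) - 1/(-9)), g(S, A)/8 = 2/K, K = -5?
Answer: 6979265764/28561 ≈ 2.4436e+5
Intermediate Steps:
g(S, A) = -16/5 (g(S, A) = 8*(2/(-5)) = 8*(2*(-⅕)) = 8*(-⅖) = -16/5)
v(j) = 1/(⅑ - j/5) (v(j) = 1/(j*(-⅕) - 1*(-⅑)) = 1/(-j/5 + ⅑) = 1/(⅑ - j/5))
(v(g(-4, -3)) + 493)² = (-45/(-5 + 9*(-16/5)) + 493)² = (-45/(-5 - 144/5) + 493)² = (-45/(-169/5) + 493)² = (-45*(-5/169) + 493)² = (225/169 + 493)² = (83542/169)² = 6979265764/28561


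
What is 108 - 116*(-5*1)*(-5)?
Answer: -2792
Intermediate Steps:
108 - 116*(-5*1)*(-5) = 108 - (-580)*(-5) = 108 - 116*25 = 108 - 2900 = -2792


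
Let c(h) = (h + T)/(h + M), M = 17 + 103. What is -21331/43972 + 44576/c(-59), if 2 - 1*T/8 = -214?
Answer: 119530246753/73389268 ≈ 1628.7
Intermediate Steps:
T = 1728 (T = 16 - 8*(-214) = 16 + 1712 = 1728)
M = 120
c(h) = (1728 + h)/(120 + h) (c(h) = (h + 1728)/(h + 120) = (1728 + h)/(120 + h))
-21331/43972 + 44576/c(-59) = -21331/43972 + 44576/(((1728 - 59)/(120 - 59))) = -21331*1/43972 + 44576/((1669/61)) = -21331/43972 + 44576/(((1/61)*1669)) = -21331/43972 + 44576/(1669/61) = -21331/43972 + 44576*(61/1669) = -21331/43972 + 2719136/1669 = 119530246753/73389268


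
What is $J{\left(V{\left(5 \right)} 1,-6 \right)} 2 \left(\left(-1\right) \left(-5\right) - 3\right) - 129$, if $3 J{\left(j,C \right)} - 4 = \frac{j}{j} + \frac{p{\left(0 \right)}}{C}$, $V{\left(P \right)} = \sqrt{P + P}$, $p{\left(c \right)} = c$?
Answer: $- \frac{367}{3} \approx -122.33$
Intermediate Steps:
$V{\left(P \right)} = \sqrt{2} \sqrt{P}$ ($V{\left(P \right)} = \sqrt{2 P} = \sqrt{2} \sqrt{P}$)
$J{\left(j,C \right)} = \frac{5}{3}$ ($J{\left(j,C \right)} = \frac{4}{3} + \frac{\frac{j}{j} + \frac{0}{C}}{3} = \frac{4}{3} + \frac{1 + 0}{3} = \frac{4}{3} + \frac{1}{3} \cdot 1 = \frac{4}{3} + \frac{1}{3} = \frac{5}{3}$)
$J{\left(V{\left(5 \right)} 1,-6 \right)} 2 \left(\left(-1\right) \left(-5\right) - 3\right) - 129 = \frac{5 \cdot 2 \left(\left(-1\right) \left(-5\right) - 3\right)}{3} - 129 = \frac{5 \cdot 2 \left(5 - 3\right)}{3} - 129 = \frac{5 \cdot 2 \cdot 2}{3} - 129 = \frac{5}{3} \cdot 4 - 129 = \frac{20}{3} - 129 = - \frac{367}{3}$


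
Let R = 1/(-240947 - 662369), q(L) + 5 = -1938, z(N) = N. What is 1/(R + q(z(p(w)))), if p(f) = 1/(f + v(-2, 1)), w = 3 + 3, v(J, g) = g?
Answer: -903316/1755142989 ≈ -0.00051467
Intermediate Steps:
w = 6
p(f) = 1/(1 + f) (p(f) = 1/(f + 1) = 1/(1 + f))
q(L) = -1943 (q(L) = -5 - 1938 = -1943)
R = -1/903316 (R = 1/(-903316) = -1/903316 ≈ -1.1070e-6)
1/(R + q(z(p(w)))) = 1/(-1/903316 - 1943) = 1/(-1755142989/903316) = -903316/1755142989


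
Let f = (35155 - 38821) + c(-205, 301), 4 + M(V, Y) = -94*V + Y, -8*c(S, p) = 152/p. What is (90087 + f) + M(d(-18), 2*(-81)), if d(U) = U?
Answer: 26472028/301 ≈ 87947.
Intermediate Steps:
c(S, p) = -19/p
M(V, Y) = -4 + Y - 94*V (M(V, Y) = -4 + (-94*V + Y) = -4 + (Y - 94*V) = -4 + Y - 94*V)
f = -1103485/301 (f = (35155 - 38821) - 19/301 = -3666 - 19*1/301 = -3666 - 19/301 = -1103485/301 ≈ -3666.1)
(90087 + f) + M(d(-18), 2*(-81)) = (90087 - 1103485/301) + (-4 + 2*(-81) - 94*(-18)) = 26012702/301 + (-4 - 162 + 1692) = 26012702/301 + 1526 = 26472028/301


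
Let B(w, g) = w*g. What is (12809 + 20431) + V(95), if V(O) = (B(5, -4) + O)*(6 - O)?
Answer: 26565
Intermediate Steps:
B(w, g) = g*w
V(O) = (-20 + O)*(6 - O) (V(O) = (-4*5 + O)*(6 - O) = (-20 + O)*(6 - O))
(12809 + 20431) + V(95) = (12809 + 20431) + (-120 - 1*95**2 + 26*95) = 33240 + (-120 - 1*9025 + 2470) = 33240 + (-120 - 9025 + 2470) = 33240 - 6675 = 26565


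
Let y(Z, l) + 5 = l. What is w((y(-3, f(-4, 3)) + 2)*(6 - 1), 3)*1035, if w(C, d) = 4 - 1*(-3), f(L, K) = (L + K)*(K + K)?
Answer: 7245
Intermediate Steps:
f(L, K) = 2*K*(K + L) (f(L, K) = (K + L)*(2*K) = 2*K*(K + L))
y(Z, l) = -5 + l
w(C, d) = 7 (w(C, d) = 4 + 3 = 7)
w((y(-3, f(-4, 3)) + 2)*(6 - 1), 3)*1035 = 7*1035 = 7245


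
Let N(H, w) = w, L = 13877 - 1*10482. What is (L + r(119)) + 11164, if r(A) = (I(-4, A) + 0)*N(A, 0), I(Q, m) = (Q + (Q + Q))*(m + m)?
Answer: 14559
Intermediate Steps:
I(Q, m) = 6*Q*m (I(Q, m) = (Q + 2*Q)*(2*m) = (3*Q)*(2*m) = 6*Q*m)
L = 3395 (L = 13877 - 10482 = 3395)
r(A) = 0 (r(A) = (6*(-4)*A + 0)*0 = (-24*A + 0)*0 = -24*A*0 = 0)
(L + r(119)) + 11164 = (3395 + 0) + 11164 = 3395 + 11164 = 14559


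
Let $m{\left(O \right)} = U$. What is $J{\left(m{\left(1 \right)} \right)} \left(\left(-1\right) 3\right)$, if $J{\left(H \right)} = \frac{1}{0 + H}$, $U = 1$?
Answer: $-3$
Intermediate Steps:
$m{\left(O \right)} = 1$
$J{\left(H \right)} = \frac{1}{H}$
$J{\left(m{\left(1 \right)} \right)} \left(\left(-1\right) 3\right) = \frac{\left(-1\right) 3}{1} = 1 \left(-3\right) = -3$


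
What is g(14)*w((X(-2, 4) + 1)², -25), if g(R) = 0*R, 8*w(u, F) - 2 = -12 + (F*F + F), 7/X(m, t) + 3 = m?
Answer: 0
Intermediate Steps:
X(m, t) = 7/(-3 + m)
w(u, F) = -5/4 + F/8 + F²/8 (w(u, F) = ¼ + (-12 + (F*F + F))/8 = ¼ + (-12 + (F² + F))/8 = ¼ + (-12 + (F + F²))/8 = ¼ + (-12 + F + F²)/8 = ¼ + (-3/2 + F/8 + F²/8) = -5/4 + F/8 + F²/8)
g(R) = 0
g(14)*w((X(-2, 4) + 1)², -25) = 0*(-5/4 + (⅛)*(-25) + (⅛)*(-25)²) = 0*(-5/4 - 25/8 + (⅛)*625) = 0*(-5/4 - 25/8 + 625/8) = 0*(295/4) = 0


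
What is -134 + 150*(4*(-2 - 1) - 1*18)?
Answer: -4634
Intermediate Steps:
-134 + 150*(4*(-2 - 1) - 1*18) = -134 + 150*(4*(-3) - 18) = -134 + 150*(-12 - 18) = -134 + 150*(-30) = -134 - 4500 = -4634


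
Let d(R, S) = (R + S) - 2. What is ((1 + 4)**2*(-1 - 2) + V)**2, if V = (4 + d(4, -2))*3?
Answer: 3969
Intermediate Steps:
d(R, S) = -2 + R + S
V = 12 (V = (4 + (-2 + 4 - 2))*3 = (4 + 0)*3 = 4*3 = 12)
((1 + 4)**2*(-1 - 2) + V)**2 = ((1 + 4)**2*(-1 - 2) + 12)**2 = (5**2*(-3) + 12)**2 = (25*(-3) + 12)**2 = (-75 + 12)**2 = (-63)**2 = 3969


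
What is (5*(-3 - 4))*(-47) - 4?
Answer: 1641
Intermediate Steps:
(5*(-3 - 4))*(-47) - 4 = (5*(-7))*(-47) - 4 = -35*(-47) - 4 = 1645 - 4 = 1641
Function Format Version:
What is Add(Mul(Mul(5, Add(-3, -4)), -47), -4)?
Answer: 1641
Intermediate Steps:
Add(Mul(Mul(5, Add(-3, -4)), -47), -4) = Add(Mul(Mul(5, -7), -47), -4) = Add(Mul(-35, -47), -4) = Add(1645, -4) = 1641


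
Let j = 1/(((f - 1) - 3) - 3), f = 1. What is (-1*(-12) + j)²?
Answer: 5041/36 ≈ 140.03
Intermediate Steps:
j = -⅙ (j = 1/(((1 - 1) - 3) - 3) = 1/((0 - 3) - 3) = 1/(-3 - 3) = 1/(-6) = -⅙ ≈ -0.16667)
(-1*(-12) + j)² = (-1*(-12) - ⅙)² = (12 - ⅙)² = (71/6)² = 5041/36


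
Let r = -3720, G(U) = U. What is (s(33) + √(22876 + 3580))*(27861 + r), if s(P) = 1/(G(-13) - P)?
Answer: -24141/46 + 48282*√6614 ≈ 3.9261e+6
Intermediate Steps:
s(P) = 1/(-13 - P)
(s(33) + √(22876 + 3580))*(27861 + r) = (-1/(13 + 33) + √(22876 + 3580))*(27861 - 3720) = (-1/46 + √26456)*24141 = (-1*1/46 + 2*√6614)*24141 = (-1/46 + 2*√6614)*24141 = -24141/46 + 48282*√6614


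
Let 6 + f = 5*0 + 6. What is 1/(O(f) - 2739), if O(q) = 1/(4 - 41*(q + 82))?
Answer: -3358/9197563 ≈ -0.00036510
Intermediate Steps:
f = 0 (f = -6 + (5*0 + 6) = -6 + (0 + 6) = -6 + 6 = 0)
O(q) = 1/(-3358 - 41*q) (O(q) = 1/(4 - 41*(82 + q)) = 1/(4 + (-3362 - 41*q)) = 1/(-3358 - 41*q))
1/(O(f) - 2739) = 1/(-1/(3358 + 41*0) - 2739) = 1/(-1/(3358 + 0) - 2739) = 1/(-1/3358 - 2739) = 1/(-9197563/3358) = -3358/9197563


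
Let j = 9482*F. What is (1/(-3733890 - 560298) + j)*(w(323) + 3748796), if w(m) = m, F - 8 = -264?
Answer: -39079607731400178943/4294188 ≈ -9.1006e+12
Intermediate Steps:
F = -256 (F = 8 - 264 = -256)
j = -2427392 (j = 9482*(-256) = -2427392)
(1/(-3733890 - 560298) + j)*(w(323) + 3748796) = (1/(-3733890 - 560298) - 2427392)*(323 + 3748796) = (1/(-4294188) - 2427392)*3749119 = (-1/4294188 - 2427392)*3749119 = -10423677597697/4294188*3749119 = -39079607731400178943/4294188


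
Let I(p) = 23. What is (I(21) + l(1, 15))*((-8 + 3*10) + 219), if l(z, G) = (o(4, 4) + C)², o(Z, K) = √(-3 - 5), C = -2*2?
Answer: 7471 - 3856*I*√2 ≈ 7471.0 - 5453.2*I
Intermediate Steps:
C = -4
o(Z, K) = 2*I*√2 (o(Z, K) = √(-8) = 2*I*√2)
l(z, G) = (-4 + 2*I*√2)² (l(z, G) = (2*I*√2 - 4)² = (-4 + 2*I*√2)²)
(I(21) + l(1, 15))*((-8 + 3*10) + 219) = (23 + (8 - 16*I*√2))*((-8 + 3*10) + 219) = (31 - 16*I*√2)*((-8 + 30) + 219) = (31 - 16*I*√2)*(22 + 219) = (31 - 16*I*√2)*241 = 7471 - 3856*I*√2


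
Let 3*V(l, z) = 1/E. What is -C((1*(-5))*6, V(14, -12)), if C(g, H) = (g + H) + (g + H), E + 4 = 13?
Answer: 1618/27 ≈ 59.926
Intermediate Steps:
E = 9 (E = -4 + 13 = 9)
V(l, z) = 1/27 (V(l, z) = (⅓)/9 = (⅓)*(⅑) = 1/27)
C(g, H) = 2*H + 2*g (C(g, H) = (H + g) + (H + g) = 2*H + 2*g)
-C((1*(-5))*6, V(14, -12)) = -(2*(1/27) + 2*((1*(-5))*6)) = -(2/27 + 2*(-5*6)) = -(2/27 + 2*(-30)) = -(2/27 - 60) = -1*(-1618/27) = 1618/27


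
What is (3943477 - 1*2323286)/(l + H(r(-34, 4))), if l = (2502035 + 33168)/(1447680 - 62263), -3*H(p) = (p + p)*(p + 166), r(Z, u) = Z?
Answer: 204058195877/377063897 ≈ 541.18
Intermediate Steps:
H(p) = -2*p*(166 + p)/3 (H(p) = -(p + p)*(p + 166)/3 = -2*p*(166 + p)/3)
l = 230473/125947 (l = 2535203/1385417 = 2535203*(1/1385417) = 230473/125947 ≈ 1.8299)
(3943477 - 1*2323286)/(l + H(r(-34, 4))) = (3943477 - 1*2323286)/(230473/125947 - ⅔*(-34)*(166 - 34)) = (3943477 - 2323286)/(230473/125947 - ⅔*(-34)*132) = 1620191/(230473/125947 + 2992) = 1620191/(377063897/125947) = 1620191*(125947/377063897) = 204058195877/377063897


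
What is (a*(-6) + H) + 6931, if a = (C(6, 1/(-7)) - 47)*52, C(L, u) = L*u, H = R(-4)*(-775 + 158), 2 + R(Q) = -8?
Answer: 196227/7 ≈ 28032.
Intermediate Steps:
R(Q) = -10 (R(Q) = -2 - 8 = -10)
H = 6170 (H = -10*(-775 + 158) = -10*(-617) = 6170)
a = -17420/7 (a = (6/(-7) - 47)*52 = (6*(-1/7) - 47)*52 = (-6/7 - 47)*52 = -335/7*52 = -17420/7 ≈ -2488.6)
(a*(-6) + H) + 6931 = (-17420/7*(-6) + 6170) + 6931 = (104520/7 + 6170) + 6931 = 147710/7 + 6931 = 196227/7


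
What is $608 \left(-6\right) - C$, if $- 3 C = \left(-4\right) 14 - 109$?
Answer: $-3703$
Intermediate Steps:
$C = 55$ ($C = - \frac{\left(-4\right) 14 - 109}{3} = - \frac{-56 - 109}{3} = \left(- \frac{1}{3}\right) \left(-165\right) = 55$)
$608 \left(-6\right) - C = 608 \left(-6\right) - 55 = -3648 - 55 = -3703$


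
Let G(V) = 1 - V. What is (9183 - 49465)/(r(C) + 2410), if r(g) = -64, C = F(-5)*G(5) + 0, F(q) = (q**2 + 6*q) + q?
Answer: -20141/1173 ≈ -17.171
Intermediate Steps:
F(q) = q**2 + 7*q
C = 40 (C = (-5*(7 - 5))*(1 - 1*5) + 0 = (-5*2)*(1 - 5) + 0 = -10*(-4) + 0 = 40 + 0 = 40)
(9183 - 49465)/(r(C) + 2410) = (9183 - 49465)/(-64 + 2410) = -40282/2346 = -40282*1/2346 = -20141/1173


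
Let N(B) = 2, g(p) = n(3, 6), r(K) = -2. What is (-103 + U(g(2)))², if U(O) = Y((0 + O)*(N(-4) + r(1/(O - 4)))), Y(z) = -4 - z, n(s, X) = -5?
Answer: 11449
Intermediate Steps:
g(p) = -5
U(O) = -4 (U(O) = -4 - (0 + O)*(2 - 2) = -4 - O*0 = -4 - 1*0 = -4 + 0 = -4)
(-103 + U(g(2)))² = (-103 - 4)² = (-107)² = 11449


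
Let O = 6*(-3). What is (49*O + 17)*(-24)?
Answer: 20760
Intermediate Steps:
O = -18
(49*O + 17)*(-24) = (49*(-18) + 17)*(-24) = (-882 + 17)*(-24) = -865*(-24) = 20760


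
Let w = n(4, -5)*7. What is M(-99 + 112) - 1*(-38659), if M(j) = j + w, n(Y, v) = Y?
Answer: 38700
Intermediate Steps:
w = 28 (w = 4*7 = 28)
M(j) = 28 + j (M(j) = j + 28 = 28 + j)
M(-99 + 112) - 1*(-38659) = (28 + (-99 + 112)) - 1*(-38659) = (28 + 13) + 38659 = 41 + 38659 = 38700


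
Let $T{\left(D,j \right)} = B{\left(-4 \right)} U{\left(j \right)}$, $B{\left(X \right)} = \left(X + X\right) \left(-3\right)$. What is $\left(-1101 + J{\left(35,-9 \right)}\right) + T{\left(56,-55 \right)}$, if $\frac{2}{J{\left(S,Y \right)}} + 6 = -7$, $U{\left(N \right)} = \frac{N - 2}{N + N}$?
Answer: $- \frac{778433}{715} \approx -1088.7$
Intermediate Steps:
$B{\left(X \right)} = - 6 X$ ($B{\left(X \right)} = 2 X \left(-3\right) = - 6 X$)
$U{\left(N \right)} = \frac{-2 + N}{2 N}$
$T{\left(D,j \right)} = \frac{12 \left(-2 + j\right)}{j}$ ($T{\left(D,j \right)} = \left(-6\right) \left(-4\right) \frac{-2 + j}{2 j} = 24 \frac{-2 + j}{2 j} = \frac{12 \left(-2 + j\right)}{j}$)
$J{\left(S,Y \right)} = - \frac{2}{13}$ ($J{\left(S,Y \right)} = \frac{2}{-6 - 7} = \frac{2}{-13} = 2 \left(- \frac{1}{13}\right) = - \frac{2}{13}$)
$\left(-1101 + J{\left(35,-9 \right)}\right) + T{\left(56,-55 \right)} = \left(-1101 - \frac{2}{13}\right) + \left(12 - \frac{24}{-55}\right) = - \frac{14315}{13} + \left(12 - - \frac{24}{55}\right) = - \frac{14315}{13} + \left(12 + \frac{24}{55}\right) = - \frac{14315}{13} + \frac{684}{55} = - \frac{778433}{715}$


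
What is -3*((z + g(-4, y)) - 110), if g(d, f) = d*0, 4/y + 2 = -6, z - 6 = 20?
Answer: 252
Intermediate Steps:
z = 26 (z = 6 + 20 = 26)
y = -½ (y = 4/(-2 - 6) = 4/(-8) = 4*(-⅛) = -½ ≈ -0.50000)
g(d, f) = 0
-3*((z + g(-4, y)) - 110) = -3*((26 + 0) - 110) = -3*(26 - 110) = -3*(-84) = 252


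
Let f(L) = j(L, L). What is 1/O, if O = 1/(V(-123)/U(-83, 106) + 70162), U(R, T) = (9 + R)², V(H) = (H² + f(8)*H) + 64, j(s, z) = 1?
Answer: 192111091/2738 ≈ 70165.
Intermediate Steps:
f(L) = 1
V(H) = 64 + H + H² (V(H) = (H² + 1*H) + 64 = (H² + H) + 64 = (H + H²) + 64 = 64 + H + H²)
O = 2738/192111091 (O = 1/((64 - 123 + (-123)²)/((9 - 83)²) + 70162) = 1/((64 - 123 + 15129)/((-74)²) + 70162) = 1/(15070/5476 + 70162) = 1/(15070*(1/5476) + 70162) = 1/(7535/2738 + 70162) = 1/(192111091/2738) = 2738/192111091 ≈ 1.4252e-5)
1/O = 1/(2738/192111091) = 192111091/2738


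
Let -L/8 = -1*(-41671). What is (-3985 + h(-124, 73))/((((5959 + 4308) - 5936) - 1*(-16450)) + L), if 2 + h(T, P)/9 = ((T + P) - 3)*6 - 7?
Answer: 6982/312587 ≈ 0.022336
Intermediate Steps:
h(T, P) = -243 + 54*P + 54*T (h(T, P) = -18 + 9*(((T + P) - 3)*6 - 7) = -18 + 9*(((P + T) - 3)*6 - 7) = -18 + 9*((-3 + P + T)*6 - 7) = -18 + 9*((-18 + 6*P + 6*T) - 7) = -18 + 9*(-25 + 6*P + 6*T) = -18 + (-225 + 54*P + 54*T) = -243 + 54*P + 54*T)
L = -333368 (L = -(-8)*(-41671) = -8*41671 = -333368)
(-3985 + h(-124, 73))/((((5959 + 4308) - 5936) - 1*(-16450)) + L) = (-3985 + (-243 + 54*73 + 54*(-124)))/((((5959 + 4308) - 5936) - 1*(-16450)) - 333368) = (-3985 + (-243 + 3942 - 6696))/(((10267 - 5936) + 16450) - 333368) = (-3985 - 2997)/((4331 + 16450) - 333368) = -6982/(20781 - 333368) = -6982/(-312587) = -6982*(-1/312587) = 6982/312587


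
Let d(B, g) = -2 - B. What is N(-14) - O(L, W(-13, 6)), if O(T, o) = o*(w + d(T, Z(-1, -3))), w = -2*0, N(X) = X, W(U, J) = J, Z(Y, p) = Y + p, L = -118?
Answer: -710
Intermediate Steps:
w = 0
O(T, o) = o*(-2 - T) (O(T, o) = o*(0 + (-2 - T)) = o*(-2 - T))
N(-14) - O(L, W(-13, 6)) = -14 - (-1)*6*(2 - 118) = -14 - (-1)*6*(-116) = -14 - 1*696 = -14 - 696 = -710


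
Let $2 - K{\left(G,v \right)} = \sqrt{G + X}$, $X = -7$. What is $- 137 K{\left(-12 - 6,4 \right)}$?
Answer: $-274 + 685 i \approx -274.0 + 685.0 i$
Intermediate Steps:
$K{\left(G,v \right)} = 2 - \sqrt{-7 + G}$ ($K{\left(G,v \right)} = 2 - \sqrt{G - 7} = 2 - \sqrt{-7 + G}$)
$- 137 K{\left(-12 - 6,4 \right)} = - 137 \left(2 - \sqrt{-7 - 18}\right) = - 137 \left(2 - \sqrt{-25}\right) = - 137 \left(2 - 5 i\right) = -274 + 685 i$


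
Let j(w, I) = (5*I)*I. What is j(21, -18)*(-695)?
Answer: -1125900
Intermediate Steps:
j(w, I) = 5*I²
j(21, -18)*(-695) = (5*(-18)²)*(-695) = (5*324)*(-695) = 1620*(-695) = -1125900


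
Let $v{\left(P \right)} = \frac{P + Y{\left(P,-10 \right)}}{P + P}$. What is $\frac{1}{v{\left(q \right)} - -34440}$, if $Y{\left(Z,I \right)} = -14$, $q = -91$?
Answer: $\frac{26}{895455} \approx 2.9036 \cdot 10^{-5}$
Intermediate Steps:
$v{\left(P \right)} = \frac{-14 + P}{2 P}$ ($v{\left(P \right)} = \frac{P - 14}{P + P} = \frac{-14 + P}{2 P}$)
$\frac{1}{v{\left(q \right)} - -34440} = \frac{1}{\frac{-14 - 91}{2 \left(-91\right)} - -34440} = \frac{1}{\frac{1}{2} \left(- \frac{1}{91}\right) \left(-105\right) + 34440} = \frac{1}{\frac{15}{26} + 34440} = \frac{1}{\frac{895455}{26}} = \frac{26}{895455}$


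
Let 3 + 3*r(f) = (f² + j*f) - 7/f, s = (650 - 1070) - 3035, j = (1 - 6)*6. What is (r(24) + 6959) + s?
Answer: 248753/72 ≈ 3454.9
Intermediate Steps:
j = -30 (j = -5*6 = -30)
s = -3455 (s = -420 - 3035 = -3455)
r(f) = -1 - 10*f - 7/(3*f) + f²/3 (r(f) = -1 + ((f² - 30*f) - 7/f)/3 = -1 + (f² - 30*f - 7/f)/3 = -1 + (-10*f - 7/(3*f) + f²/3) = -1 - 10*f - 7/(3*f) + f²/3)
(r(24) + 6959) + s = ((⅓)*(-7 + 24*(-3 + 24² - 30*24))/24 + 6959) - 3455 = ((⅓)*(1/24)*(-7 + 24*(-3 + 576 - 720)) + 6959) - 3455 = ((⅓)*(1/24)*(-7 + 24*(-147)) + 6959) - 3455 = ((⅓)*(1/24)*(-7 - 3528) + 6959) - 3455 = ((⅓)*(1/24)*(-3535) + 6959) - 3455 = (-3535/72 + 6959) - 3455 = 497513/72 - 3455 = 248753/72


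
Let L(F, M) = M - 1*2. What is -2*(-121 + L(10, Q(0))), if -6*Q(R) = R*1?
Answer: 246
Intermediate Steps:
Q(R) = -R/6
L(F, M) = -2 + M (L(F, M) = M - 2 = -2 + M)
-2*(-121 + L(10, Q(0))) = -2*(-121 + (-2 - 1/6*0)) = -2*(-121 + (-2 + 0)) = -2*(-121 - 2) = -2*(-123) = 246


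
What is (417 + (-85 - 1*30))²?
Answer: 91204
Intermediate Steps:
(417 + (-85 - 1*30))² = (417 + (-85 - 30))² = (417 - 115)² = 302² = 91204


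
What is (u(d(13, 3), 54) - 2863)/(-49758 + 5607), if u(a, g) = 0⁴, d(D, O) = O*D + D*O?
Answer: 2863/44151 ≈ 0.064846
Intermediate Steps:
d(D, O) = 2*D*O (d(D, O) = D*O + D*O = 2*D*O)
u(a, g) = 0
(u(d(13, 3), 54) - 2863)/(-49758 + 5607) = (0 - 2863)/(-49758 + 5607) = -2863/(-44151) = -2863*(-1/44151) = 2863/44151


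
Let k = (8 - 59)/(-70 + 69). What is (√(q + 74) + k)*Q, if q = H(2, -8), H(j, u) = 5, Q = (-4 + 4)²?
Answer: 0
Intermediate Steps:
Q = 0 (Q = 0² = 0)
q = 5
k = 51 (k = -51/(-1) = -51*(-1) = 51)
(√(q + 74) + k)*Q = (√(5 + 74) + 51)*0 = (√79 + 51)*0 = (51 + √79)*0 = 0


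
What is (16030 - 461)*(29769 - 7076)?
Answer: 353307317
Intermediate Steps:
(16030 - 461)*(29769 - 7076) = 15569*22693 = 353307317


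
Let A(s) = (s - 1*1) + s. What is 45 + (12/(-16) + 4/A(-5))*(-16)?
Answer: 691/11 ≈ 62.818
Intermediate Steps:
A(s) = -1 + 2*s (A(s) = (s - 1) + s = (-1 + s) + s = -1 + 2*s)
45 + (12/(-16) + 4/A(-5))*(-16) = 45 + (12/(-16) + 4/(-1 + 2*(-5)))*(-16) = 45 + (12*(-1/16) + 4/(-1 - 10))*(-16) = 45 + (-3/4 + 4/(-11))*(-16) = 45 + (-3/4 + 4*(-1/11))*(-16) = 45 + (-3/4 - 4/11)*(-16) = 45 - 49/44*(-16) = 45 + 196/11 = 691/11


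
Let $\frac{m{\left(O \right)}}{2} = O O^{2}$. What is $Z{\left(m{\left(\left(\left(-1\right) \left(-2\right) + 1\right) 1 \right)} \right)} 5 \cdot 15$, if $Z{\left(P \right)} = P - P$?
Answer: $0$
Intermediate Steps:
$m{\left(O \right)} = 2 O^{3}$ ($m{\left(O \right)} = 2 O O^{2} = 2 O^{3}$)
$Z{\left(P \right)} = 0$
$Z{\left(m{\left(\left(\left(-1\right) \left(-2\right) + 1\right) 1 \right)} \right)} 5 \cdot 15 = 0 \cdot 5 \cdot 15 = 0 \cdot 15 = 0$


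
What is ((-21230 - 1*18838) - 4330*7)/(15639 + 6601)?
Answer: -35189/11120 ≈ -3.1645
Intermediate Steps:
((-21230 - 1*18838) - 4330*7)/(15639 + 6601) = ((-21230 - 18838) - 30310)/22240 = (-40068 - 30310)*(1/22240) = -70378*1/22240 = -35189/11120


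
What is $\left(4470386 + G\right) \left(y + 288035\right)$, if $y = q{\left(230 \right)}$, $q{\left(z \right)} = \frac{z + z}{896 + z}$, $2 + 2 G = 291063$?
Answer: $\frac{1497070366542855}{1126} \approx 1.3295 \cdot 10^{12}$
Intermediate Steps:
$G = \frac{291061}{2}$ ($G = -1 + \frac{1}{2} \cdot 291063 = -1 + \frac{291063}{2} = \frac{291061}{2} \approx 1.4553 \cdot 10^{5}$)
$q{\left(z \right)} = \frac{2 z}{896 + z}$
$y = \frac{230}{563}$ ($y = 2 \cdot 230 \frac{1}{896 + 230} = 2 \cdot 230 \cdot \frac{1}{1126} = \frac{230}{563} \approx 0.40853$)
$\left(4470386 + G\right) \left(y + 288035\right) = \left(4470386 + \frac{291061}{2}\right) \left(\frac{230}{563} + 288035\right) = \frac{9231833}{2} \cdot \frac{162163935}{563} = \frac{1497070366542855}{1126}$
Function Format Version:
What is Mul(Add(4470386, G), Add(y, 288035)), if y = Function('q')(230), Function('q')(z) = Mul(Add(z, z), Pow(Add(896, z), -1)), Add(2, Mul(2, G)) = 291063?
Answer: Rational(1497070366542855, 1126) ≈ 1.3295e+12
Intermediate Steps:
G = Rational(291061, 2) (G = Add(-1, Mul(Rational(1, 2), 291063)) = Add(-1, Rational(291063, 2)) = Rational(291061, 2) ≈ 1.4553e+5)
Function('q')(z) = Mul(2, z, Pow(Add(896, z), -1)) (Function('q')(z) = Mul(Mul(2, z), Pow(Add(896, z), -1)) = Mul(2, z, Pow(Add(896, z), -1)))
y = Rational(230, 563) (y = Mul(2, 230, Pow(Add(896, 230), -1)) = Mul(2, 230, Pow(1126, -1)) = Mul(2, 230, Rational(1, 1126)) = Rational(230, 563) ≈ 0.40853)
Mul(Add(4470386, G), Add(y, 288035)) = Mul(Add(4470386, Rational(291061, 2)), Add(Rational(230, 563), 288035)) = Mul(Rational(9231833, 2), Rational(162163935, 563)) = Rational(1497070366542855, 1126)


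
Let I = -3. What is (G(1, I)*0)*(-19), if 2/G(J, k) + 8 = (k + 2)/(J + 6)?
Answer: 0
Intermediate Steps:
G(J, k) = 2/(-8 + (2 + k)/(6 + J)) (G(J, k) = 2/(-8 + (k + 2)/(J + 6)) = 2/(-8 + (2 + k)/(6 + J)))
(G(1, I)*0)*(-19) = ((2*(6 + 1)/(-46 - 3 - 8*1))*0)*(-19) = ((2*7/(-46 - 3 - 8))*0)*(-19) = ((2*7/(-57))*0)*(-19) = ((2*(-1/57)*7)*0)*(-19) = -14/57*0*(-19) = 0*(-19) = 0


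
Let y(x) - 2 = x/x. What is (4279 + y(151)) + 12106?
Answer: 16388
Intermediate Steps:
y(x) = 3 (y(x) = 2 + x/x = 2 + 1 = 3)
(4279 + y(151)) + 12106 = (4279 + 3) + 12106 = 4282 + 12106 = 16388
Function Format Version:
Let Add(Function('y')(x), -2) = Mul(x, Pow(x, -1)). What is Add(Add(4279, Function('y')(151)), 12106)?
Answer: 16388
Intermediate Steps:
Function('y')(x) = 3 (Function('y')(x) = Add(2, Mul(x, Pow(x, -1))) = Add(2, 1) = 3)
Add(Add(4279, Function('y')(151)), 12106) = Add(Add(4279, 3), 12106) = Add(4282, 12106) = 16388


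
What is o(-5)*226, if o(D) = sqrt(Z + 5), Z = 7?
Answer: 452*sqrt(3) ≈ 782.89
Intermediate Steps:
o(D) = 2*sqrt(3) (o(D) = sqrt(7 + 5) = sqrt(12) = 2*sqrt(3))
o(-5)*226 = (2*sqrt(3))*226 = 452*sqrt(3)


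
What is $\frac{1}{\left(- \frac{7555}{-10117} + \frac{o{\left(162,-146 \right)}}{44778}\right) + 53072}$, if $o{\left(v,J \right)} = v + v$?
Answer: $\frac{75503171}{4007161220595} \approx 1.8842 \cdot 10^{-5}$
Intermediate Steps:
$o{\left(v,J \right)} = 2 v$
$\frac{1}{\left(- \frac{7555}{-10117} + \frac{o{\left(162,-146 \right)}}{44778}\right) + 53072} = \frac{1}{\left(- \frac{7555}{-10117} + \frac{2 \cdot 162}{44778}\right) + 53072} = \frac{1}{\left(\left(-7555\right) \left(- \frac{1}{10117}\right) + 324 \cdot \frac{1}{44778}\right) + 53072} = \frac{1}{\left(\frac{7555}{10117} + \frac{54}{7463}\right) + 53072} = \frac{1}{\frac{56929283}{75503171} + 53072} = \frac{1}{\frac{4007161220595}{75503171}} = \frac{75503171}{4007161220595}$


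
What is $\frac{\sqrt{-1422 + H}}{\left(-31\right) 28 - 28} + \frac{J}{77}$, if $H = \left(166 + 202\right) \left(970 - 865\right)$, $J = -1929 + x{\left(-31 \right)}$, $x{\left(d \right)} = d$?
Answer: $- \frac{280}{11} - \frac{\sqrt{37218}}{896} \approx -25.67$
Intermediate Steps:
$J = -1960$ ($J = -1929 - 31 = -1960$)
$H = 38640$ ($H = 368 \cdot 105 = 38640$)
$\frac{\sqrt{-1422 + H}}{\left(-31\right) 28 - 28} + \frac{J}{77} = \frac{\sqrt{-1422 + 38640}}{\left(-31\right) 28 - 28} - \frac{1960}{77} = \frac{\sqrt{37218}}{-868 - 28} - \frac{280}{11} = \frac{\sqrt{37218}}{-896} - \frac{280}{11} = \sqrt{37218} \left(- \frac{1}{896}\right) - \frac{280}{11} = - \frac{\sqrt{37218}}{896} - \frac{280}{11} = - \frac{280}{11} - \frac{\sqrt{37218}}{896}$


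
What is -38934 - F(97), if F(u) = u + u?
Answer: -39128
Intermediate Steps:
F(u) = 2*u
-38934 - F(97) = -38934 - 2*97 = -38934 - 1*194 = -38934 - 194 = -39128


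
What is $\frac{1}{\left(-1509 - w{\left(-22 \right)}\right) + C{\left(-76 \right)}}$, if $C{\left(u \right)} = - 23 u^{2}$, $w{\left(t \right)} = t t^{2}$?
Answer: $- \frac{1}{123709} \approx -8.0835 \cdot 10^{-6}$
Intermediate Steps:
$w{\left(t \right)} = t^{3}$
$\frac{1}{\left(-1509 - w{\left(-22 \right)}\right) + C{\left(-76 \right)}} = \frac{1}{\left(-1509 - \left(-22\right)^{3}\right) - 23 \left(-76\right)^{2}} = \frac{1}{\left(-1509 - -10648\right) - 132848} = \frac{1}{\left(-1509 + 10648\right) - 132848} = \frac{1}{9139 - 132848} = \frac{1}{-123709} = - \frac{1}{123709}$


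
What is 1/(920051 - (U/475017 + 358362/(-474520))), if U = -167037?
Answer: 37567511140/34564067773608039 ≈ 1.0869e-6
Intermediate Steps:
1/(920051 - (U/475017 + 358362/(-474520))) = 1/(920051 - (-167037/475017 + 358362/(-474520))) = 1/(920051 - (-167037*1/475017 + 358362*(-1/474520))) = 1/(920051 - (-55679/158339 - 179181/237260)) = 1/(920051 - 1*(-41581739899/37567511140)) = 1/(920051 + 41581739899/37567511140) = 1/(34564067773608039/37567511140) = 37567511140/34564067773608039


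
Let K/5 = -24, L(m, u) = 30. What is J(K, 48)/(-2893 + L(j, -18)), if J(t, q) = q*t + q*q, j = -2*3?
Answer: 3456/2863 ≈ 1.2071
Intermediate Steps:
j = -6
K = -120 (K = 5*(-24) = -120)
J(t, q) = q**2 + q*t (J(t, q) = q*t + q**2 = q**2 + q*t)
J(K, 48)/(-2893 + L(j, -18)) = (48*(48 - 120))/(-2893 + 30) = (48*(-72))/(-2863) = -3456*(-1/2863) = 3456/2863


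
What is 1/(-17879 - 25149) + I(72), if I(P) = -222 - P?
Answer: -12650233/43028 ≈ -294.00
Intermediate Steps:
1/(-17879 - 25149) + I(72) = 1/(-17879 - 25149) + (-222 - 1*72) = 1/(-43028) + (-222 - 72) = -1/43028 - 294 = -12650233/43028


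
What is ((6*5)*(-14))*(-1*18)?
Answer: 7560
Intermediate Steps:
((6*5)*(-14))*(-1*18) = (30*(-14))*(-18) = -420*(-18) = 7560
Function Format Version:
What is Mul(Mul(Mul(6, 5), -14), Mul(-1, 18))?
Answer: 7560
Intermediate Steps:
Mul(Mul(Mul(6, 5), -14), Mul(-1, 18)) = Mul(Mul(30, -14), -18) = Mul(-420, -18) = 7560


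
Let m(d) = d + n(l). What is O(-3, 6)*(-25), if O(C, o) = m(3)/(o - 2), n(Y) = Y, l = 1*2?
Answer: -125/4 ≈ -31.250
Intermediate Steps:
l = 2
m(d) = 2 + d (m(d) = d + 2 = 2 + d)
O(C, o) = 5/(-2 + o) (O(C, o) = (2 + 3)/(o - 2) = 5/(-2 + o))
O(-3, 6)*(-25) = (5/(-2 + 6))*(-25) = (5/4)*(-25) = -125/4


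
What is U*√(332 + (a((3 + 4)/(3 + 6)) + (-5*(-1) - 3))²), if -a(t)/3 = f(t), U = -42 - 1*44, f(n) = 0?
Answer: -344*√21 ≈ -1576.4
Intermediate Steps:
U = -86 (U = -42 - 44 = -86)
a(t) = 0 (a(t) = -3*0 = 0)
U*√(332 + (a((3 + 4)/(3 + 6)) + (-5*(-1) - 3))²) = -86*√(332 + (0 + (-5*(-1) - 3))²) = -86*√(332 + (0 + (5 - 3))²) = -86*√(332 + (0 + 2)²) = -86*√(332 + 2²) = -86*√(332 + 4) = -344*√21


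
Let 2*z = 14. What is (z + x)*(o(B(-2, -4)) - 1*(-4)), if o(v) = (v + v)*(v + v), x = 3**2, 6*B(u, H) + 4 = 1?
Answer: 80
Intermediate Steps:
B(u, H) = -1/2 (B(u, H) = -2/3 + (1/6)*1 = -2/3 + 1/6 = -1/2)
x = 9
o(v) = 4*v**2 (o(v) = (2*v)*(2*v) = 4*v**2)
z = 7 (z = (1/2)*14 = 7)
(z + x)*(o(B(-2, -4)) - 1*(-4)) = (7 + 9)*(4*(-1/2)**2 - 1*(-4)) = 16*(4*(1/4) + 4) = 16*(1 + 4) = 16*5 = 80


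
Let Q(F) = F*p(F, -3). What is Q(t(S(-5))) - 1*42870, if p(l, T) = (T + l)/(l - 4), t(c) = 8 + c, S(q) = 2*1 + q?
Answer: -42860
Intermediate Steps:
S(q) = 2 + q
p(l, T) = (T + l)/(-4 + l)
Q(F) = F*(-3 + F)/(-4 + F) (Q(F) = F*((-3 + F)/(-4 + F)) = F*(-3 + F)/(-4 + F))
Q(t(S(-5))) - 1*42870 = (8 + (2 - 5))*(-3 + (8 + (2 - 5)))/(-4 + (8 + (2 - 5))) - 1*42870 = (8 - 3)*(-3 + (8 - 3))/(-4 + (8 - 3)) - 42870 = 5*(-3 + 5)/(-4 + 5) - 42870 = 5*2/1 - 42870 = 5*1*2 - 42870 = 10 - 42870 = -42860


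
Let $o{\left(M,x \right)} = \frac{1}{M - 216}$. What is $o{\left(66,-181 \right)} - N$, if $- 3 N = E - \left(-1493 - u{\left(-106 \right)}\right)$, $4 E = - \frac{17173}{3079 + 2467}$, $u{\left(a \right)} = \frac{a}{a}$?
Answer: $\frac{828131983}{1663800} \approx 497.74$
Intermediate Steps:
$o{\left(M,x \right)} = \frac{1}{-216 + M}$
$u{\left(a \right)} = 1$
$E = - \frac{17173}{22184}$ ($E = \frac{\left(-17173\right) \frac{1}{3079 + 2467}}{4} = \frac{\left(-17173\right) \frac{1}{5546}}{4} = \frac{1}{4} \left(- \frac{17173}{5546}\right) = - \frac{17173}{22184} \approx -0.77412$)
$N = - \frac{33125723}{66552}$ ($N = - \frac{- \frac{17173}{22184} - \left(-1493 - 1\right)}{3} = - \frac{- \frac{17173}{22184} - -1494}{3} = - \frac{- \frac{17173}{22184} + 1494}{3} = \left(- \frac{1}{3}\right) \frac{33125723}{22184} = - \frac{33125723}{66552} \approx -497.74$)
$o{\left(66,-181 \right)} - N = \frac{1}{-216 + 66} - - \frac{33125723}{66552} = \frac{1}{-150} + \frac{33125723}{66552} = - \frac{1}{150} + \frac{33125723}{66552} = \frac{828131983}{1663800}$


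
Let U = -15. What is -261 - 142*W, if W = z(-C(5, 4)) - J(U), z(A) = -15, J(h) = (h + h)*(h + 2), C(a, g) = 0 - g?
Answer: 57249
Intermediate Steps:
C(a, g) = -g
J(h) = 2*h*(2 + h) (J(h) = (2*h)*(2 + h) = 2*h*(2 + h))
W = -405 (W = -15 - 2*(-15)*(2 - 15) = -15 - 2*(-15)*(-13) = -15 - 1*390 = -15 - 390 = -405)
-261 - 142*W = -261 - 142*(-405) = -261 + 57510 = 57249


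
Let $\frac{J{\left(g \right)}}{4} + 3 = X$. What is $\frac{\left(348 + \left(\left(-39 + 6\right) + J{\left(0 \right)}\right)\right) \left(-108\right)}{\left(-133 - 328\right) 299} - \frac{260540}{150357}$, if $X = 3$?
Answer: $- \frac{30797427920}{20725058523} \approx -1.486$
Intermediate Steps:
$J{\left(g \right)} = 0$ ($J{\left(g \right)} = -12 + 4 \cdot 3 = -12 + 12 = 0$)
$\frac{\left(348 + \left(\left(-39 + 6\right) + J{\left(0 \right)}\right)\right) \left(-108\right)}{\left(-133 - 328\right) 299} - \frac{260540}{150357} = \frac{\left(348 + \left(\left(-39 + 6\right) + 0\right)\right) \left(-108\right)}{\left(-133 - 328\right) 299} - \frac{260540}{150357} = \frac{\left(348 + \left(-33 + 0\right)\right) \left(-108\right)}{\left(-461\right) 299} - \frac{260540}{150357} = \frac{\left(348 - 33\right) \left(-108\right)}{-137839} - \frac{260540}{150357} = 315 \left(-108\right) \left(- \frac{1}{137839}\right) - \frac{260540}{150357} = \left(-34020\right) \left(- \frac{1}{137839}\right) - \frac{260540}{150357} = \frac{34020}{137839} - \frac{260540}{150357} = - \frac{30797427920}{20725058523}$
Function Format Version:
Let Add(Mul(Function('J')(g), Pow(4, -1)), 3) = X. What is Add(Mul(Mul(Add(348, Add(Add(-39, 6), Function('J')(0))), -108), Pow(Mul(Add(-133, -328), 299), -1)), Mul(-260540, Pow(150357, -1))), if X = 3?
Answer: Rational(-30797427920, 20725058523) ≈ -1.4860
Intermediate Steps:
Function('J')(g) = 0 (Function('J')(g) = Add(-12, Mul(4, 3)) = Add(-12, 12) = 0)
Add(Mul(Mul(Add(348, Add(Add(-39, 6), Function('J')(0))), -108), Pow(Mul(Add(-133, -328), 299), -1)), Mul(-260540, Pow(150357, -1))) = Add(Mul(Mul(Add(348, Add(Add(-39, 6), 0)), -108), Pow(Mul(Add(-133, -328), 299), -1)), Mul(-260540, Pow(150357, -1))) = Add(Mul(Mul(Add(348, Add(-33, 0)), -108), Pow(Mul(-461, 299), -1)), Mul(-260540, Rational(1, 150357))) = Add(Mul(Mul(Add(348, -33), -108), Pow(-137839, -1)), Rational(-260540, 150357)) = Add(Mul(Mul(315, -108), Rational(-1, 137839)), Rational(-260540, 150357)) = Add(Mul(-34020, Rational(-1, 137839)), Rational(-260540, 150357)) = Add(Rational(34020, 137839), Rational(-260540, 150357)) = Rational(-30797427920, 20725058523)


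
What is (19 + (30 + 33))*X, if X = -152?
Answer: -12464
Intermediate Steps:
(19 + (30 + 33))*X = (19 + (30 + 33))*(-152) = (19 + 63)*(-152) = 82*(-152) = -12464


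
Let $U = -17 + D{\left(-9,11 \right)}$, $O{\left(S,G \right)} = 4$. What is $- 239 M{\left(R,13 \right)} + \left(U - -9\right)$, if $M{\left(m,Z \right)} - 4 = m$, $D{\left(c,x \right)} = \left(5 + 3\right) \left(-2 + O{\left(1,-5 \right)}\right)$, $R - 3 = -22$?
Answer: $3593$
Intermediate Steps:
$R = -19$ ($R = 3 - 22 = -19$)
$D{\left(c,x \right)} = 16$ ($D{\left(c,x \right)} = \left(5 + 3\right) \left(-2 + 4\right) = 8 \cdot 2 = 16$)
$M{\left(m,Z \right)} = 4 + m$
$U = -1$ ($U = -17 + 16 = -1$)
$- 239 M{\left(R,13 \right)} + \left(U - -9\right) = - 239 \left(4 - 19\right) - -8 = \left(-239\right) \left(-15\right) + \left(-1 + 9\right) = 3585 + 8 = 3593$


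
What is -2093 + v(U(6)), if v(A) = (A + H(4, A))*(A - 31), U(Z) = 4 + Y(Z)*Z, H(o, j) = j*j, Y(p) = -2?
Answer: -4277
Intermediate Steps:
H(o, j) = j²
U(Z) = 4 - 2*Z
v(A) = (-31 + A)*(A + A²) (v(A) = (A + A²)*(A - 31) = (A + A²)*(-31 + A) = (-31 + A)*(A + A²))
-2093 + v(U(6)) = -2093 + (4 - 2*6)*(-31 + (4 - 2*6)² - 30*(4 - 2*6)) = -2093 + (4 - 12)*(-31 + (4 - 12)² - 30*(4 - 12)) = -2093 - 8*(-31 + (-8)² - 30*(-8)) = -2093 - 8*(-31 + 64 + 240) = -2093 - 8*273 = -2093 - 2184 = -4277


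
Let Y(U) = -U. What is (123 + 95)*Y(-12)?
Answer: 2616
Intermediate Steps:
(123 + 95)*Y(-12) = (123 + 95)*(-1*(-12)) = 218*12 = 2616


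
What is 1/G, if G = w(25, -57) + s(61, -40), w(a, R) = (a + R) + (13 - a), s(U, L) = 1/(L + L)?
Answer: -80/3521 ≈ -0.022721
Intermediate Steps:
s(U, L) = 1/(2*L)
w(a, R) = 13 + R (w(a, R) = (R + a) + (13 - a) = 13 + R)
G = -3521/80 (G = (13 - 57) + (1/2)/(-40) = -44 + (1/2)*(-1/40) = -44 - 1/80 = -3521/80 ≈ -44.013)
1/G = 1/(-3521/80) = -80/3521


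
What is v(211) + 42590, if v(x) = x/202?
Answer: 8603391/202 ≈ 42591.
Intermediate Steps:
v(x) = x/202 (v(x) = x*(1/202) = x/202)
v(211) + 42590 = (1/202)*211 + 42590 = 211/202 + 42590 = 8603391/202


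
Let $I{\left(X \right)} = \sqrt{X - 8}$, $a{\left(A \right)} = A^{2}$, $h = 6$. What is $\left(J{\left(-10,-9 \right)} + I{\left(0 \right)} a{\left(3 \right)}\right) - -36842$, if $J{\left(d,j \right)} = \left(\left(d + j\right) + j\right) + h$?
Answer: $36820 + 18 i \sqrt{2} \approx 36820.0 + 25.456 i$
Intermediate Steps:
$J{\left(d,j \right)} = 6 + d + 2 j$ ($J{\left(d,j \right)} = \left(\left(d + j\right) + j\right) + 6 = \left(d + 2 j\right) + 6 = 6 + d + 2 j$)
$I{\left(X \right)} = \sqrt{-8 + X}$
$\left(J{\left(-10,-9 \right)} + I{\left(0 \right)} a{\left(3 \right)}\right) - -36842 = \left(\left(6 - 10 + 2 \left(-9\right)\right) + \sqrt{-8 + 0} \cdot 3^{2}\right) - -36842 = \left(\left(6 - 10 - 18\right) + \sqrt{-8} \cdot 9\right) + 36842 = \left(-22 + 2 i \sqrt{2} \cdot 9\right) + 36842 = \left(-22 + 18 i \sqrt{2}\right) + 36842 = 36820 + 18 i \sqrt{2}$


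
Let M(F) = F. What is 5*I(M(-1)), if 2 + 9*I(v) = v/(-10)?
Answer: -19/18 ≈ -1.0556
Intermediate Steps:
I(v) = -2/9 - v/90 (I(v) = -2/9 + (v/(-10))/9 = -2/9 + (v*(-⅒))/9 = -2/9 + (-v/10)/9 = -2/9 - v/90)
5*I(M(-1)) = 5*(-2/9 - 1/90*(-1)) = 5*(-2/9 + 1/90) = 5*(-19/90) = -19/18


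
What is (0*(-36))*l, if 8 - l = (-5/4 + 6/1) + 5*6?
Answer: 0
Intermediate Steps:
l = -107/4 (l = 8 - ((-5/4 + 6/1) + 5*6) = 8 - ((-5*1/4 + 6*1) + 30) = 8 - ((-5/4 + 6) + 30) = 8 - (19/4 + 30) = 8 - 1*139/4 = 8 - 139/4 = -107/4 ≈ -26.750)
(0*(-36))*l = (0*(-36))*(-107/4) = 0*(-107/4) = 0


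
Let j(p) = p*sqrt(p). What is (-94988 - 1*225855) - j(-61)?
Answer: -320843 + 61*I*sqrt(61) ≈ -3.2084e+5 + 476.43*I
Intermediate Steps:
j(p) = p**(3/2)
(-94988 - 1*225855) - j(-61) = (-94988 - 1*225855) - (-61)**(3/2) = (-94988 - 225855) - (-61)*I*sqrt(61) = -320843 + 61*I*sqrt(61)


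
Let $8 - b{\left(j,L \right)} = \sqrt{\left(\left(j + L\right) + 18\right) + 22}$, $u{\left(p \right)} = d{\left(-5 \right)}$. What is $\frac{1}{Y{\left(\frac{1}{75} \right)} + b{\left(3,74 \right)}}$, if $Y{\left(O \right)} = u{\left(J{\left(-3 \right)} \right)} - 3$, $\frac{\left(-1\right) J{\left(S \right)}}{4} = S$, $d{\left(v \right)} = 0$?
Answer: $- \frac{5}{92} - \frac{3 \sqrt{13}}{92} \approx -0.17192$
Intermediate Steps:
$J{\left(S \right)} = - 4 S$
$u{\left(p \right)} = 0$
$b{\left(j,L \right)} = 8 - \sqrt{40 + L + j}$ ($b{\left(j,L \right)} = 8 - \sqrt{\left(\left(j + L\right) + 18\right) + 22} = 8 - \sqrt{\left(\left(L + j\right) + 18\right) + 22} = 8 - \sqrt{\left(18 + L + j\right) + 22} = 8 - \sqrt{40 + L + j}$)
$Y{\left(O \right)} = -3$ ($Y{\left(O \right)} = 0 - 3 = -3$)
$\frac{1}{Y{\left(\frac{1}{75} \right)} + b{\left(3,74 \right)}} = \frac{1}{-3 + \left(8 - \sqrt{40 + 74 + 3}\right)} = \frac{1}{-3 + \left(8 - \sqrt{117}\right)} = \frac{1}{-3 + \left(8 - 3 \sqrt{13}\right)} = \frac{1}{5 - 3 \sqrt{13}}$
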